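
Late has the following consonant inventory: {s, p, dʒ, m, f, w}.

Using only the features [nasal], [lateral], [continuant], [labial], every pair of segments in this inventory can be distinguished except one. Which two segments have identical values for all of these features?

w, f

On the given features, /w/ and /f/ have an identical profile: [−nasal], [−lateral], [+continuant], [+labial]. No other two segments in the inventory coincide on all 4 features. (They do differ in [sonorant], [voice], [round] and [dorsal], which are not among the given features.)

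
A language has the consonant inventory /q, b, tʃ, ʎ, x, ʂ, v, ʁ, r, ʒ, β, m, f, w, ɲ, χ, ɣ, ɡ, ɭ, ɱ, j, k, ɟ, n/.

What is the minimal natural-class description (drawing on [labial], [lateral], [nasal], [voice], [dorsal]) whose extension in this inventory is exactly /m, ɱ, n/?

[+nasal, -dorsal]

/m, ɱ, n/ are all [+nasal], [-dorsal], and no other segment in the inventory matches both values. Dropping any one of them over-generates: [-dorsal] alone would also admit /b, tʃ, ʂ, v, …/; [+nasal] alone would also admit /ɲ/. No other single listed feature picks out exactly this set either, so fewer than two features will not do.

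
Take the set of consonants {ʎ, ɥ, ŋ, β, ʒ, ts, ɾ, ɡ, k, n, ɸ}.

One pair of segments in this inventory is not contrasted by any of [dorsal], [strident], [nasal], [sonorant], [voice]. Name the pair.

ɥ, ʎ

On the given features, /ɥ/ and /ʎ/ have an identical profile: [+dorsal], [−strident], [−nasal], [+sonorant], [+voice]. No other two segments in the inventory coincide on all 5 features. (They do differ in [lateral], [labial] and [round], which are not among the given features.)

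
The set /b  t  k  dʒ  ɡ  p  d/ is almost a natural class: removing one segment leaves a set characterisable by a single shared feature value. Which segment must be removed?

dʒ

[delayed release] (equivalently [strident]) groups all but one: /ɡ, p, t, k, d, b/ share [−delayed release] while /dʒ/ (voiced postalveolar affricate) alone is [+delayed release]. Removing any other segment would not leave a single-feature class that excludes it.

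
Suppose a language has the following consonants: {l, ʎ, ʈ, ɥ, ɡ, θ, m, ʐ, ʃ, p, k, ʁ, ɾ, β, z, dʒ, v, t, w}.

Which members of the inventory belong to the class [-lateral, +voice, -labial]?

ɡ, ʐ, ʁ, ɾ, z, dʒ

Eliminate segments failing any feature: /l, ʎ/ are [+lateral]; /ʈ, θ, ʃ, p, k, t/ are [-voice]; /ɥ, m, β, v, w/ are [+labial]. The remaining /ɡ, ʐ, ʁ, ɾ, z, dʒ/ satisfy [-lateral], [+voice], [-labial].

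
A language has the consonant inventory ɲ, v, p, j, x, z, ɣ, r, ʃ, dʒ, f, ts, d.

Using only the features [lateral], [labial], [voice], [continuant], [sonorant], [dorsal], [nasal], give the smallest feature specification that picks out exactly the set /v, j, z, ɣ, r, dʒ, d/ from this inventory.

The class [+voice], [-nasal] has exactly /v, j, z, ɣ, r, dʒ, d/ as its extension in this inventory. No smaller conjunction from the listed features achieves this: [-nasal] alone would also admit /p, x, ʃ, f, …/; [+voice] alone would also admit /ɲ/; and checking the remaining single features turns up none with this extension.

[+voice, -nasal]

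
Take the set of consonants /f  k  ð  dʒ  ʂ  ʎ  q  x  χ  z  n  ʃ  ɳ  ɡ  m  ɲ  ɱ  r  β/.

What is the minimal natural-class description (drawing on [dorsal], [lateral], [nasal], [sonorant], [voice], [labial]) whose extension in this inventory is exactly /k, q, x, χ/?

[−voice, +dorsal]

Every target segment is [−voice], [+dorsal]; each remaining inventory member fails at least one of these. Each conjunct is needed — [+dorsal] alone would also admit /ʎ, ɡ, ɲ/; [−voice] alone would also admit /f, ʂ, ʃ/ — and no other single listed feature has exactly this extension, so two is the minimum.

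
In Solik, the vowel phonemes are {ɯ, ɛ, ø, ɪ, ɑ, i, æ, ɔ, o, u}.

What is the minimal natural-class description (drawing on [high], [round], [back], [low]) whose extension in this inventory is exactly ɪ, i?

The class [+high], [−back] has exactly /ɪ, i/ as its extension in this inventory. No smaller conjunction from the listed features achieves this: [−back] alone would also admit /ɛ, ø, æ/; [+high] alone would also admit /ɯ, u/; and checking the remaining single features turns up none with this extension.

[+high, −back]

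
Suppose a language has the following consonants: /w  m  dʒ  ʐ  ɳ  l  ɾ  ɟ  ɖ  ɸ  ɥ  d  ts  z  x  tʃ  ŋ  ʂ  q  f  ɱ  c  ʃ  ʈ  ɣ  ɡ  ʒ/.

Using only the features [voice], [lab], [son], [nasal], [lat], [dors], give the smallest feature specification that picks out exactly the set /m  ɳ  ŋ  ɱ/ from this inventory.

[+nasal]

The target set is precisely the extension of [+nasal] in this inventory.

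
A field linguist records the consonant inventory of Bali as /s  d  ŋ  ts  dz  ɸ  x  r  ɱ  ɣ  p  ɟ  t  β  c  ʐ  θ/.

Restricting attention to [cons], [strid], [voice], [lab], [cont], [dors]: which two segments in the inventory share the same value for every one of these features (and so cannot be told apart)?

ɟ, ŋ

On the given features, /ɟ/ and /ŋ/ have an identical profile: [+consonantal], [-strident], [+voice], [-labial], [-continuant], [+dorsal]. No other two segments in the inventory coincide on all 6 features. (They do differ in [sonorant], [nasal] and [back], which are not among the given features.)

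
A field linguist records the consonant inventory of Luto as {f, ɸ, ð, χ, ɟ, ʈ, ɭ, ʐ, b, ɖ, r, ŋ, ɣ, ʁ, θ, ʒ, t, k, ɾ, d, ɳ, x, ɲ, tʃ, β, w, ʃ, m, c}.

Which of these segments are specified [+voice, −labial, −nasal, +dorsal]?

ɟ, ɣ, ʁ

Eliminate segments failing any feature: /f, ɸ, χ, ʈ, θ, t, k, x, tʃ, ʃ, c/ are [−voice]; /ð, ɭ, ʐ, ɖ, r, ʒ, ɾ, d/ are [−dorsal]; /b, β, w, m/ are [+labial]; /ŋ, ɳ, ɲ/ are [+nasal]. The remaining /ɟ, ɣ, ʁ/ satisfy [+voice], [−labial], [−nasal], [+dorsal].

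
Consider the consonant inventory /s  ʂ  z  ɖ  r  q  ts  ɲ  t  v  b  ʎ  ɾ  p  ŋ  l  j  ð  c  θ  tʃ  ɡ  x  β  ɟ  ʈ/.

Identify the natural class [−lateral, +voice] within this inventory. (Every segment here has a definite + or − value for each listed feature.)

z, ɖ, r, ɲ, v, b, ɾ, ŋ, j, ð, ɡ, β, ɟ

Eliminate segments failing any feature: /s, ʂ, q, ts, t, p, c, θ, tʃ, x, ʈ/ are [−voice]; /ʎ, l/ are [+lateral]. The remaining /z, ɖ, r, ɲ, v, b, ɾ, ŋ, j, ð, ɡ, β, ɟ/ satisfy [−lateral], [+voice].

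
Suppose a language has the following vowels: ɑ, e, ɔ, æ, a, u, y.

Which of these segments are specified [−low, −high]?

Checking each segment against [−low], [−high]: /e/ (mid front unrounded tense vowel), /ɔ/ (mid back rounded lax vowel) satisfy every feature; every other segment in the inventory fails at least one.

e, ɔ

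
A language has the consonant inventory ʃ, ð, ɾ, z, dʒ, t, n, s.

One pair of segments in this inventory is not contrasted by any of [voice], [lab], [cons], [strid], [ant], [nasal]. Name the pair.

On the given features, /ð/ and /ɾ/ have an identical profile: [+voice], [-labial], [+consonantal], [-strident], [+anterior], [-nasal]. No other two segments in the inventory coincide on all 6 features. (They do differ in [sonorant], which is not among the given features.)

ð, ɾ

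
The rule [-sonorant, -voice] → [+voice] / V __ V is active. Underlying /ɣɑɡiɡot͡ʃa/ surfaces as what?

Only /t͡ʃ/ occurs between two vowels (/o/ __ /a/) and matches the structural description. It is a voiceless postalveolar affricate, so [-sonorant, -voice] holds; changing it to [+voice] with all other features held fixed yields /d͡ʒ/ (voiced postalveolar affricate). No other segment meets both the structural description and the environment, so the output is [ɣɑɡiɡod͡ʒa].

[ɣɑɡiɡod͡ʒa]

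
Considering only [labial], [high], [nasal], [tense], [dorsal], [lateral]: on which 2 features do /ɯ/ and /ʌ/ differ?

/ɯ/ is the high back unrounded vowel and /ʌ/ is the mid back unrounded lax vowel. Both are [-labial], [-nasal], [+dorsal], [-lateral]. /ɯ/ is [+high] while /ʌ/ is [-high]; /ɯ/ is [+tense] while /ʌ/ is [-tense], so the distinguishing features are [high], [tense].

[high], [tense]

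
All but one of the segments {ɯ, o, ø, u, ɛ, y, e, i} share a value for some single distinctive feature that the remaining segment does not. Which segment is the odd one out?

ɛ

/ɯ, ø, e, o, y, u, i/ are all [+tense], but /ɛ/ (mid front unrounded lax vowel) is [-tense]. No other single segment can be removed to leave a set sharing one feature value that the removed segment lacks, so /ɛ/ is the odd one out.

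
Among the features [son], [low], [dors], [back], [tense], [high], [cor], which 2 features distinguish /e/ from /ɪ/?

The two segments share [+sonorant], [-low], [+dorsal], [-back], [-coronal]. The only features from the list on which they differ: /e/ is [-high] while /ɪ/ is [+high]; /e/ is [+tense] while /ɪ/ is [-tense].

[high], [tense]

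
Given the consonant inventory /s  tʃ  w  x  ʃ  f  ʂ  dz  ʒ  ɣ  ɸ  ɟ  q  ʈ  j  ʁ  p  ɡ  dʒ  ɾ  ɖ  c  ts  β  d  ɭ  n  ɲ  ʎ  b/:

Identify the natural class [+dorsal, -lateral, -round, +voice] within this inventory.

Among the inventory, the [+dorsal] segments are /w, x, ɣ, ɟ, q, j, ʁ, ɡ, c, ɲ, ʎ/.
Within that set, [-lateral] gives /w, x, ɣ, ɟ, q, j, ʁ, ɡ, c, ɲ/.
Among these, [-round] gives /x, ɣ, ɟ, q, j, ʁ, ɡ, c, ɲ/.
Among these, [+voice] leaves /ɣ, ɟ, j, ʁ, ɡ, ɲ/.

ɣ, ɟ, j, ʁ, ɡ, ɲ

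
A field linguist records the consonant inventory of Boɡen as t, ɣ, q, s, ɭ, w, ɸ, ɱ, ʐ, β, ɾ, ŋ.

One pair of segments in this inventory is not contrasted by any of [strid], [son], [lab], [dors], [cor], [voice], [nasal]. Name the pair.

/ɾ/ (alveolar tap) and /ɭ/ (retroflex lateral approximant) are both [−strident], [+sonorant], [−labial], [−dorsal], [+coronal], [+voice], [−nasal], so none of the listed features separates them. (They do differ in [lateral] and [anterior], which are not among the given features.) Every other pair in the inventory differs on at least one listed feature.

ɾ, ɭ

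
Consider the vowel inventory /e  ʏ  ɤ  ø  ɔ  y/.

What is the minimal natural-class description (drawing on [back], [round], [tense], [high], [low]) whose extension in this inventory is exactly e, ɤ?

The target set is precisely the extension of [−round] in this inventory.

[−round]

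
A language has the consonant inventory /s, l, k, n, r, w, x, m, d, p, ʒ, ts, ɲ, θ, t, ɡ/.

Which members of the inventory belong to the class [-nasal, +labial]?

First, the [-nasal] segments are /s, l, k, r, w, x, d, p, ʒ, ts, θ, t, ɡ/.
Then [+labial] leaves /w, p/.

w, p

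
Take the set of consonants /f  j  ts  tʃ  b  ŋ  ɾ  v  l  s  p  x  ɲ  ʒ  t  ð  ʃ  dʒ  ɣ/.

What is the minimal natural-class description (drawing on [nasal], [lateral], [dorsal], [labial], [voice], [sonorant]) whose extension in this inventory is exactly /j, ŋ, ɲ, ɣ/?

[+voice, +dorsal]

/j, ŋ, ɲ, ɣ/ are all [+voice], [+dorsal], and no other segment in the inventory matches both values. Dropping any one of them over-generates: [+dorsal] alone would also admit /x/; [+voice] alone would also admit /b, ɾ, v, l, …/. No other single listed feature picks out exactly this set either, so fewer than two features will not do.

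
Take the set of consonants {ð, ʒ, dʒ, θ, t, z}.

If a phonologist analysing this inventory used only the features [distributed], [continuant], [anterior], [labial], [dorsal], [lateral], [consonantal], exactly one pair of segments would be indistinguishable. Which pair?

Both /θ/ and /ð/ are [+distributed], [+continuant], [+anterior], [−labial], [−dorsal], [−lateral], [+consonantal]. Since the list omits [voice] — which does distinguish the voiceless dental fricative from the voiced dental fricative — this pair collapses; all other pairs remain distinct.

θ, ð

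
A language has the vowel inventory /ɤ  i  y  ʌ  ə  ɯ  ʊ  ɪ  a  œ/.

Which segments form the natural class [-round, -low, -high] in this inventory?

Eliminate segments failing any feature: /i, ɯ, ɪ/ are [+high]; /y, ʊ, œ/ are [+round]; /a/ is [+low]. The remaining /ɤ, ʌ, ə/ satisfy [-round], [-low], [-high].

ɤ, ʌ, ə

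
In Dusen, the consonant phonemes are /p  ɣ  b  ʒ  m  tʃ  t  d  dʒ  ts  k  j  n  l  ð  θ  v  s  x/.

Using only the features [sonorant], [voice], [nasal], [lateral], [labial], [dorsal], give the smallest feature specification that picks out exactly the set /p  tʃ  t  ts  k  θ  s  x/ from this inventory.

/p, tʃ, t, ts, k, θ, s, x/ are exactly the [−voice] segments in the inventory, so a single feature suffices.

[−voice]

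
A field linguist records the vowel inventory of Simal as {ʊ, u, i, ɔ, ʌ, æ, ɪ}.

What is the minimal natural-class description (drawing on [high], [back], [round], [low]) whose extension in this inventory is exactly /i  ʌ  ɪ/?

[−low, −round]

/i, ʌ, ɪ/ are all [−low], [−round], and no other segment in the inventory matches both values. Dropping any one of them over-generates: [−round] alone would also admit /æ/; [−low] alone would also admit /ʊ, u, ɔ/. No other single listed feature picks out exactly this set either, so fewer than two features will not do.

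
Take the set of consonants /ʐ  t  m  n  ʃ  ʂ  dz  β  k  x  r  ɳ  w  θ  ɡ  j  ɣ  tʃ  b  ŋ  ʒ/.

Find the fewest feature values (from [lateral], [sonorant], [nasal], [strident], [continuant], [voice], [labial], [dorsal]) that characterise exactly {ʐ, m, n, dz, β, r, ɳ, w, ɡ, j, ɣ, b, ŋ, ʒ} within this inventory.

[+voice]

Every target segment is [+voice] and no other inventory member is, so one feature is enough.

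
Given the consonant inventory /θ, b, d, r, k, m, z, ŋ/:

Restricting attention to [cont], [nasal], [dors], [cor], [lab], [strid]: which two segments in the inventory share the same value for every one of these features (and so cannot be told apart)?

Both /r/ and /θ/ are [+continuant], [-nasal], [-dorsal], [+coronal], [-labial], [-strident]. Since the list omits [sonorant] and [voice] — which do distinguish the alveolar trill from the voiceless dental fricative — this pair collapses; all other pairs remain distinct.

r, θ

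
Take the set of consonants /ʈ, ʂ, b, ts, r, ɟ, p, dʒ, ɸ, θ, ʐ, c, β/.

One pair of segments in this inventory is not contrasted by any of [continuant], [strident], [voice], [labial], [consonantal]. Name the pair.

On the given features, /ʈ/ and /c/ have an identical profile: [-continuant], [-strident], [-voice], [-labial], [+consonantal]. No other two segments in the inventory coincide on all 5 features. (They do differ in [dorsal], which is not among the given features.)

ʈ, c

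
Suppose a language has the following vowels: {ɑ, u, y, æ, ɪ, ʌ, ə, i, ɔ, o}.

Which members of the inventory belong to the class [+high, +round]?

Checking each segment against [+high], [+round]: /u/ (high back rounded tense vowel), /y/ (high front rounded tense vowel) satisfy every feature; every other segment in the inventory fails at least one.

u, y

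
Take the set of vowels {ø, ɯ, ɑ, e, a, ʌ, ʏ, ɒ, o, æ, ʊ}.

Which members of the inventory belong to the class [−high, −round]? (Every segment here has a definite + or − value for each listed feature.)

ɑ, e, a, ʌ, æ

Among the inventory, the [−high] segments are /ø, ɑ, e, a, ʌ, ɒ, o, æ/.
Then [−round] leaves /ɑ, e, a, ʌ, æ/.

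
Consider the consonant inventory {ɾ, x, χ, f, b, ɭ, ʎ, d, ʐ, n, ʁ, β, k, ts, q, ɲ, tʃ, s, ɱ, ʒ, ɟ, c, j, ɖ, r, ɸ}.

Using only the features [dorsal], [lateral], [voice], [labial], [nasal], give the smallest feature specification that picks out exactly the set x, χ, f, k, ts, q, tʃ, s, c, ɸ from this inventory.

[-voice]

Every target segment is [-voice] and no other inventory member is, so one feature is enough.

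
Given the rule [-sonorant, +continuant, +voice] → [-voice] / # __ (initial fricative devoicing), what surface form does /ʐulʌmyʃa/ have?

[ʂulʌmyʃa]

/ʐ/ satisfies [-sonorant, +continuant, +voice] and sits in # __. The [-voice] counterpart of the voiced retroflex fricative is /ʂ/. Other segments in /ʐulʌmyʃa/ either fail the structural description or are not in the environment, so the surface form is [ʂulʌmyʃa].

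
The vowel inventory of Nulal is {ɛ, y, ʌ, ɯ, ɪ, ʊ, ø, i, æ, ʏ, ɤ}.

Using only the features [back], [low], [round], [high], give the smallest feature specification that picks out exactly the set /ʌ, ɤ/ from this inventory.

[−high, +back]

Every target segment is [−high], [+back]; each remaining inventory member fails at least one of these. Each conjunct is needed — [+back] alone would also admit /ɯ, ʊ/; [−high] alone would also admit /ɛ, ø, æ/ — and no other single listed feature has exactly this extension, so two is the minimum.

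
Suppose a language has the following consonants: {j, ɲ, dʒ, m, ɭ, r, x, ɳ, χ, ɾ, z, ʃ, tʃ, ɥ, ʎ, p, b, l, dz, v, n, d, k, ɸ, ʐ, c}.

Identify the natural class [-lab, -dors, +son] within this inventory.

First, the [-labial] segments are /j, ɲ, dʒ, ɭ, r, x, ɳ, χ, ɾ, z, ʃ, tʃ, ʎ, l, dz, n, d, k, ʐ, c/.
Among these, [-dorsal] gives /dʒ, ɭ, r, ɳ, ɾ, z, ʃ, tʃ, l, dz, n, d, ʐ/.
Of those, [+sonorant] leaves /ɭ, r, ɳ, ɾ, l, n/.

ɭ, r, ɳ, ɾ, l, n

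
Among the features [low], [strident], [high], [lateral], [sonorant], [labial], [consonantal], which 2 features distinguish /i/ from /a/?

[high], [low]

/i/ (high front unrounded tense vowel) and /a/ (low unrounded vowel) agree on [−strident], [−lateral], [+sonorant], [−labial], [−consonantal]. They differ on [high] (/i/ [+], /a/ [−]), [low] (/i/ [−], /a/ [+]).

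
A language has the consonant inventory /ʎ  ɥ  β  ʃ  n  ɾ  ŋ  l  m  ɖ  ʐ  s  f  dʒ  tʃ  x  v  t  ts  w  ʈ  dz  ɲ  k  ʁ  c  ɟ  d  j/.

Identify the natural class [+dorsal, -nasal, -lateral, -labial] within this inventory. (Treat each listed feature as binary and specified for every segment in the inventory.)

x, k, ʁ, c, ɟ, j

Eliminate segments failing any feature: /ʎ/ is [+lateral]; /ɥ, w/ are [+labial]; /β, ʃ, n, ɾ, l, m, ɖ, ʐ, s, f, dʒ, tʃ, v, t, ts, ʈ, dz, d/ are [-dorsal]; /ŋ, ɲ/ are [+nasal]. The remaining /x, k, ʁ, c, ɟ, j/ satisfy [+dorsal], [-nasal], [-lateral], [-labial].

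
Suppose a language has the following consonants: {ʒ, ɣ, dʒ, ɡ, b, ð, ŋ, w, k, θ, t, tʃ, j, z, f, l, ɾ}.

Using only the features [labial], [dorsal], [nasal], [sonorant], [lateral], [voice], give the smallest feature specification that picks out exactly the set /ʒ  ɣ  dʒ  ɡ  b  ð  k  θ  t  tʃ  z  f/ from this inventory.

[-sonorant]

/ʒ, ɣ, dʒ, ɡ, b, ð, k, θ, t, tʃ, z, f/ are exactly the [-sonorant] segments in the inventory, so a single feature suffices.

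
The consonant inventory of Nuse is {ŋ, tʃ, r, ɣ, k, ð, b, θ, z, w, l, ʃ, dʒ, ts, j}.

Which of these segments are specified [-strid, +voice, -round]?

The [-strident] segments are /ŋ, r, ɣ, k, ð, b, θ, w, l, j/.
Among these, [+voice] gives /ŋ, r, ɣ, ð, b, w, l, j/.
Among these, [-round] leaves /ŋ, r, ɣ, ð, b, l, j/.

ŋ, r, ɣ, ð, b, l, j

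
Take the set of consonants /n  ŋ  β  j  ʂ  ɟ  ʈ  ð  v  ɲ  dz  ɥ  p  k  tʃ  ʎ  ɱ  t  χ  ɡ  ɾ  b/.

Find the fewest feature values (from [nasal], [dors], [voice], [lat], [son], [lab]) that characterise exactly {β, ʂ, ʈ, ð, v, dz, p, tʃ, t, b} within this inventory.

[-son, -dors]

/β, ʂ, ʈ, ð, v, dz, p, tʃ, t, b/ are all [-sonorant], [-dorsal], and no other segment in the inventory matches both values. Dropping any one of them over-generates: [-dorsal] alone would also admit /n, ɱ, ɾ/; [-sonorant] alone would also admit /ɟ, k, χ, ɡ/. No other single listed feature picks out exactly this set either, so fewer than two features will not do.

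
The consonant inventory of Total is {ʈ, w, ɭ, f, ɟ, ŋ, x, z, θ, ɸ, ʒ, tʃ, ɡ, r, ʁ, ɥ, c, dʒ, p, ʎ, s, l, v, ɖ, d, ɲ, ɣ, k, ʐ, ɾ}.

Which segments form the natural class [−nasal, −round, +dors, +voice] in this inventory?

ɟ, ɡ, ʁ, ʎ, ɣ

Checking each segment against [−nasal], [−round], [+dorsal], [+voice]: /ɟ/ (voiced palatal stop), /ɡ/ (voiced velar stop), /ʁ/ (voiced uvular fricative), /ʎ/ (palatal lateral approximant), /ɣ/ (voiced velar fricative) satisfy every feature; every other segment in the inventory fails at least one.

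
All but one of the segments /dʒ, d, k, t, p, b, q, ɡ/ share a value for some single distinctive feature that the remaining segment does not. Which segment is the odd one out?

[delayed release] (equivalently [strident]) groups all but one: /k, p, t, d, q, ɡ, b/ share [-delayed release] while /dʒ/ (voiced postalveolar affricate) alone is [+delayed release]. Removing any other segment would not leave a single-feature class that excludes it.

dʒ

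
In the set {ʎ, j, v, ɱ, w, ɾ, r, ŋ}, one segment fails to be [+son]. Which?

v

/ʎ, j, ɾ, ɱ, w, ŋ, r/ are all [+sonorant]; /v/ (voiced labiodental fricative) is [−sonorant].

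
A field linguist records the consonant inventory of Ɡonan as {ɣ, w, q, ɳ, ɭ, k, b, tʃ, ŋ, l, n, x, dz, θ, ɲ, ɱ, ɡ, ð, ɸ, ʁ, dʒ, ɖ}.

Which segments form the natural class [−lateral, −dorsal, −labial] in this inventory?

Eliminate segments failing any feature: /ɣ, w, q, k, ŋ, x, ɲ, ɡ, ʁ/ are [+dorsal]; /ɭ, l/ are [+lateral]; /b, ɱ, ɸ/ are [+labial]. The remaining /ɳ, tʃ, n, dz, θ, ð, dʒ, ɖ/ satisfy [−lateral], [−dorsal], [−labial].

ɳ, tʃ, n, dz, θ, ð, dʒ, ɖ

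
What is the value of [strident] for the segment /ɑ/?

As the low back unrounded vowel, /ɑ/ is [−strident].

[−strident]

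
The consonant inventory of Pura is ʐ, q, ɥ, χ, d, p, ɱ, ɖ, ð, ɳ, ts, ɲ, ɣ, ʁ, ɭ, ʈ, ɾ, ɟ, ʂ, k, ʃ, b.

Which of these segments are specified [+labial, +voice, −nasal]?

First, the [+labial] segments are /ɥ, p, ɱ, b/.
Of those, [+voice] gives /ɥ, ɱ, b/.
Within that set, [−nasal] leaves /ɥ, b/.

ɥ, b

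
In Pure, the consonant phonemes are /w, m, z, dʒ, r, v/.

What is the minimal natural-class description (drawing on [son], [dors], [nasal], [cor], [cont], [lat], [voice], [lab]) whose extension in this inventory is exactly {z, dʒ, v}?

The target set is precisely the extension of [−sonorant] in this inventory.

[−son]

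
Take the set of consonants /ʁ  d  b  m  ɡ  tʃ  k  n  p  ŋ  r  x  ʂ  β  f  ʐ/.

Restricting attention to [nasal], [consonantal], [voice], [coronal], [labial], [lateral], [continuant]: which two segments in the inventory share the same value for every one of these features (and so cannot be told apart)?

/ʐ/ (voiced retroflex fricative) and /r/ (alveolar trill) are both [−nasal], [+consonantal], [+voice], [+coronal], [−labial], [−lateral], [+continuant], so none of the listed features separates them. (They do differ in [sonorant], [strident] and [anterior], which are not among the given features.) Every other pair in the inventory differs on at least one listed feature.

ʐ, r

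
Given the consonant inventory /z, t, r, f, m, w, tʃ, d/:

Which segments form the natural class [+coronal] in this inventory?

The [+coronal] segments here are /z, t, r, tʃ, d/; the remaining /f, m, w/ are [−coronal].

z, t, r, tʃ, d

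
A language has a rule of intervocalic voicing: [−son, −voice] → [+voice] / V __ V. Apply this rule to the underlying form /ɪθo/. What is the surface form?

/θ/ satisfies [−son, −voice] and sits in V __ V. The [+voice] counterpart of the voiceless dental fricative is /ð/. Other segments in /ɪθo/ either fail the structural description or are not in the environment, so the surface form is [ɪðo].

[ɪðo]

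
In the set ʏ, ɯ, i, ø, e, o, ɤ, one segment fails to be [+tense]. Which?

ʏ

/ɤ, ɯ, i, o, ø, e/ are all [+tense]; /ʏ/ (high front rounded lax vowel) is [-tense].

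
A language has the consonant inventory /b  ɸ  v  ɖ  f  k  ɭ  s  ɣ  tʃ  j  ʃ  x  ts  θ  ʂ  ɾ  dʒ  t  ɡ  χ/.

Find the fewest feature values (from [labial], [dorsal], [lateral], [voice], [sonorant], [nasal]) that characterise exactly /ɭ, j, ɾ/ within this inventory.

[+sonorant]

Every target segment is [+sonorant] and no other inventory member is, so one feature is enough.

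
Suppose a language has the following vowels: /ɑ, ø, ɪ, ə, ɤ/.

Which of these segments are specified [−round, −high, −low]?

Checking each segment against [−round], [−high], [−low]: /ə/ (mid central vowel (schwa)), /ɤ/ (mid back unrounded tense vowel) satisfy every feature; every other segment in the inventory fails at least one.

ə, ɤ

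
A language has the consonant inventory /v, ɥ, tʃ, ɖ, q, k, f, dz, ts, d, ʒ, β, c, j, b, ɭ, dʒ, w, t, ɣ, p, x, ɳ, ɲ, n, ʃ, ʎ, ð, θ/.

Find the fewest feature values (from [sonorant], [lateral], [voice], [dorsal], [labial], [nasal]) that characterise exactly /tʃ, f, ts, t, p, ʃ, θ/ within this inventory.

Every target segment is [−voice], [−dorsal]; each remaining inventory member fails at least one of these. Each conjunct is needed — [−dorsal] alone would also admit /v, ɖ, dz, d, …/; [−voice] alone would also admit /q, k, c, x/ — and no other single listed feature has exactly this extension, so two is the minimum.

[−voice, −dorsal]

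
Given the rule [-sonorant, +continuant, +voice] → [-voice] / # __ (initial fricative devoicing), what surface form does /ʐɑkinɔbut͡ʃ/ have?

The only segment in the rule's environment that also matches [-sonorant, +continuant, +voice] is /ʐ/. Applying [-voice] turns the voiced retroflex fricative into /ʂ/ (voiceless retroflex fricative), giving [ʂɑkinɔbut͡ʃ].

[ʂɑkinɔbut͡ʃ]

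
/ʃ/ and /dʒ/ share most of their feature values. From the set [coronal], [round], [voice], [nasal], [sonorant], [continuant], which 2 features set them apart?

[voice], [continuant]

/ʃ/ is the voiceless postalveolar fricative and /dʒ/ is the voiced postalveolar affricate. Both are [+coronal], [−round], [−nasal], [−sonorant]. /ʃ/ is [−voice] while /dʒ/ is [+voice]; /ʃ/ is [+continuant] while /dʒ/ is [−continuant], so the distinguishing features are [voice], [continuant].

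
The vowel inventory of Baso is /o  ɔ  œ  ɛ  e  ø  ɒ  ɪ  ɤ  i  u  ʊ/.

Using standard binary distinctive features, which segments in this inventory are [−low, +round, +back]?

o, ɔ, u, ʊ

Checking each segment against [−low], [+round], [+back]: /o/ (mid back rounded tense vowel), /ɔ/ (mid back rounded lax vowel), /u/ (high back rounded tense vowel), /ʊ/ (high back rounded lax vowel) satisfy every feature; every other segment in the inventory fails at least one.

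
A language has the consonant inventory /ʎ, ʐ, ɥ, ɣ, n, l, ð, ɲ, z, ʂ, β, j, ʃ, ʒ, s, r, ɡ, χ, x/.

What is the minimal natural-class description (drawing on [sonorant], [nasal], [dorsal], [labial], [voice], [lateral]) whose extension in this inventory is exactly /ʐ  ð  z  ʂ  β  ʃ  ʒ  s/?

/ʐ, ð, z, ʂ, β, ʃ, ʒ, s/ are all [−sonorant], [−dorsal], and no other segment in the inventory matches both values. Dropping any one of them over-generates: [−dorsal] alone would also admit /n, l, r/; [−sonorant] alone would also admit /ɣ, ɡ, χ, x/. No other single listed feature picks out exactly this set either, so fewer than two features will not do.

[−sonorant, −dorsal]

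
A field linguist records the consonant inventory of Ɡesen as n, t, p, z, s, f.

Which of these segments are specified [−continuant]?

The [−continuant] segments here are /n, t, p/; the remaining /z, s, f/ are [+continuant].

n, t, p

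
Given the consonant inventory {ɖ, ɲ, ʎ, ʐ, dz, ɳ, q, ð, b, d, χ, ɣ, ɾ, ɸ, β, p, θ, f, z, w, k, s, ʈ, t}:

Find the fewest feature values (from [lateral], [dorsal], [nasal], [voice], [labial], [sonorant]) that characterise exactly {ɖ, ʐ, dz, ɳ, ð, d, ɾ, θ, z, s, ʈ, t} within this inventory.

[−labial, −dorsal]

Every target segment is [−labial], [−dorsal]; each remaining inventory member fails at least one of these. Each conjunct is needed — [−dorsal] alone would also admit /b, ɸ, β, p, …/; [−labial] alone would also admit /ɲ, ʎ, q, χ, …/ — and no other single listed feature has exactly this extension, so two is the minimum.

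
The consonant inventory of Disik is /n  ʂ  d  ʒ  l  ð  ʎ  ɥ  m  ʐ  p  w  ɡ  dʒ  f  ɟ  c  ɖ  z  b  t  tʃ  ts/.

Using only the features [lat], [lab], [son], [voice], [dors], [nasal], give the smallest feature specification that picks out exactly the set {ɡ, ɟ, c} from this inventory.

[-son, +dors]

The class [-sonorant], [+dorsal] has exactly /ɡ, ɟ, c/ as its extension in this inventory. No smaller conjunction from the listed features achieves this: [+dorsal] alone would also admit /ʎ, ɥ, w/; [-sonorant] alone would also admit /ʂ, d, ʒ, ð, …/; and checking the remaining single features turns up none with this extension.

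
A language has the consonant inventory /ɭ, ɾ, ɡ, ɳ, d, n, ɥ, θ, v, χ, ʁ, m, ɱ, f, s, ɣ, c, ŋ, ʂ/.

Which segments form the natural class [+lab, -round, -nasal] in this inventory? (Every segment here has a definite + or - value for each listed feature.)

First, the [+labial] segments are /ɥ, v, m, ɱ, f/.
Among these, [-round] gives /v, m, ɱ, f/.
Intersecting with [-nasal] leaves /v, f/.

v, f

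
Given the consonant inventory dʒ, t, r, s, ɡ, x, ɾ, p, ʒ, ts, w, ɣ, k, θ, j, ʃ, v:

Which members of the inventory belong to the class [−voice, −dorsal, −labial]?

First, the [−voice] segments are /t, s, x, p, ts, k, θ, ʃ/.
Of those, [−dorsal] gives /t, s, p, ts, θ, ʃ/.
Of those, [−labial] leaves /t, s, ts, θ, ʃ/.

t, s, ts, θ, ʃ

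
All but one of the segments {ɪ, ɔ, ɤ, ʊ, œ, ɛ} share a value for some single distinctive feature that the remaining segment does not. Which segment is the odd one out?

The remaining segments after removing /ɤ/ share [−tense]; /ɤ/ (mid back unrounded tense vowel) is [+tense]. For every other candidate removal, the leftover set fails to share any single feature value that the removed segment lacks.

ɤ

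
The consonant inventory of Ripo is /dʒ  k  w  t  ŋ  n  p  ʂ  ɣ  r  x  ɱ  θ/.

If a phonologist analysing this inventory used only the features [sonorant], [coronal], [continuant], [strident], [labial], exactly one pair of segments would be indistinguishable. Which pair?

ɣ, x

/ɣ/ (voiced velar fricative) and /x/ (voiceless velar fricative) are both [-sonorant], [-coronal], [+continuant], [-strident], [-labial], so none of the listed features separates them. (They do differ in [voice], which is not among the given features.) Every other pair in the inventory differs on at least one listed feature.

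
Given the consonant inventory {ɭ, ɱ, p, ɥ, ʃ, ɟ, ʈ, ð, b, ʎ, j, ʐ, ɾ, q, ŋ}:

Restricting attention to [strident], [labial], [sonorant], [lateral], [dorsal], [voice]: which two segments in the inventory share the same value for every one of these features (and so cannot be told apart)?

ŋ, j

On the given features, /ŋ/ and /j/ have an identical profile: [−strident], [−labial], [+sonorant], [−lateral], [+dorsal], [+voice]. No other two segments in the inventory coincide on all 6 features. (They do differ in [nasal], [continuant] and [back], which are not among the given features.)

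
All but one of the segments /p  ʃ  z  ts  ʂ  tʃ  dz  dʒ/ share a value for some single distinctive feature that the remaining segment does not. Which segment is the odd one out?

p

The remaining segments after removing /p/ share [+strident]; /p/ (voiceless bilabial stop) is [-strident]. For every other candidate removal, the leftover set fails to share any single feature value that the removed segment lacks.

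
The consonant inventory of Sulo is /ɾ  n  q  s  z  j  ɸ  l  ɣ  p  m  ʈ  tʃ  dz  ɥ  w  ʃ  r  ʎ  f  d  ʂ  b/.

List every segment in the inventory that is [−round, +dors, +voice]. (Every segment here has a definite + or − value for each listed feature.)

j, ɣ, ʎ

Checking each segment against [−round], [+dorsal], [+voice]: /j/ (palatal glide), /ɣ/ (voiced velar fricative), /ʎ/ (palatal lateral approximant) satisfy every feature; every other segment in the inventory fails at least one.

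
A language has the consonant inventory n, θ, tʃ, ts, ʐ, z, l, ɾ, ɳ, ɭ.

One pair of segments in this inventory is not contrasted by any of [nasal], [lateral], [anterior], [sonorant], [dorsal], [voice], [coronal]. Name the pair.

ts, θ

Both /ts/ and /θ/ are [−nasal], [−lateral], [+anterior], [−sonorant], [−dorsal], [−voice], [+coronal]. Since the list omits [continuant], [strident] and [distributed] — which do distinguish the voiceless alveolar affricate from the voiceless dental fricative — this pair collapses; all other pairs remain distinct.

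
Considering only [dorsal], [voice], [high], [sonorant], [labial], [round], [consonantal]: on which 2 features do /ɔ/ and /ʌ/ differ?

/ɔ/ (mid back rounded lax vowel) and /ʌ/ (mid back unrounded lax vowel) agree on [+dorsal], [+voice], [−high], [+sonorant], [−consonantal]. They differ on [labial] (/ɔ/ [+], /ʌ/ [−]), [round] (/ɔ/ [+], /ʌ/ [−]).

[labial], [round]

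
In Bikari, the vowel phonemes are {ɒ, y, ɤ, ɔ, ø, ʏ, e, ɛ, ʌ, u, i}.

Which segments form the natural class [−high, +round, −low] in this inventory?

Checking each segment against [−high], [+round], [−low]: /ɔ/ (mid back rounded lax vowel), /ø/ (mid front rounded tense vowel) satisfy every feature; every other segment in the inventory fails at least one.

ɔ, ø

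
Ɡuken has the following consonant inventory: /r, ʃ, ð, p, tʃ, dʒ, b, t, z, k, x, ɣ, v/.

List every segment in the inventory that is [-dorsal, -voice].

The [-dorsal] segments are /r, ʃ, ð, p, tʃ, dʒ, b, t, z, v/.
Of those, [-voice] leaves /ʃ, p, tʃ, t/.

ʃ, p, tʃ, t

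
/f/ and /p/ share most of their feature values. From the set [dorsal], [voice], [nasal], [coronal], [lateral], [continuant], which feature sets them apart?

[continuant]

The two segments share [-dorsal], [-voice], [-nasal], [-coronal], [-lateral]. The only feature from the list on which they differ: /f/ is [+continuant] while /p/ is [-continuant].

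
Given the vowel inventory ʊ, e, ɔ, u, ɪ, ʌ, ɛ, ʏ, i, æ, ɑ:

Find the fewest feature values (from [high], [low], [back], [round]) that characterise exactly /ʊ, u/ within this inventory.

Every target segment is [+high], [+back]; each remaining inventory member fails at least one of these. Each conjunct is needed — [+back] alone would also admit /ɔ, ʌ, ɑ/; [+high] alone would also admit /ɪ, ʏ, i/ — and no other single listed feature has exactly this extension, so two is the minimum.

[+high, +back]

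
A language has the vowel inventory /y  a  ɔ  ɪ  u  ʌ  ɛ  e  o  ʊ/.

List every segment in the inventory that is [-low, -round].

ɪ, ʌ, ɛ, e

Checking each segment against [-low], [-round]: /ɪ/ (high front unrounded lax vowel), /ʌ/ (mid back unrounded lax vowel), /ɛ/ (mid front unrounded lax vowel), /e/ (mid front unrounded tense vowel) satisfy every feature; every other segment in the inventory fails at least one.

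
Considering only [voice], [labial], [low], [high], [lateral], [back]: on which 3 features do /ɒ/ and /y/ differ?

/ɒ/ (low back rounded vowel) and /y/ (high front rounded tense vowel) agree on [+voice], [+labial], [-lateral]. They differ on [high] (/ɒ/ [-], /y/ [+]), [low] (/ɒ/ [+], /y/ [-]), [back] (/ɒ/ [+], /y/ [-]).

[high], [low], [back]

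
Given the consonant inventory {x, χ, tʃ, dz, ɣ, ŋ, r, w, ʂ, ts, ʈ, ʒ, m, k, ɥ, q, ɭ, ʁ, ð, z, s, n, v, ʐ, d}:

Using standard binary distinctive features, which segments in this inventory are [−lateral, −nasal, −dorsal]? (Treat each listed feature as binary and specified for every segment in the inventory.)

Eliminate segments failing any feature: /x, χ, ɣ, w, k, ɥ, q, ʁ/ are [+dorsal]; /ŋ, m, n/ are [+nasal]; /ɭ/ is [+lateral]. The remaining /tʃ, dz, r, ʂ, ts, ʈ, ʒ, ð, z, s, v, ʐ, d/ satisfy [−lateral], [−nasal], [−dorsal].

tʃ, dz, r, ʂ, ts, ʈ, ʒ, ð, z, s, v, ʐ, d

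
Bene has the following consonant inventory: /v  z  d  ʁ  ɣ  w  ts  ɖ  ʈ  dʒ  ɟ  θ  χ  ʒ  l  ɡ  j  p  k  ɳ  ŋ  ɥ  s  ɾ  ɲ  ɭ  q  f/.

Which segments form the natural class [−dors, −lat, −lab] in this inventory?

First, the [−dorsal] segments are /v, z, d, ts, ɖ, ʈ, dʒ, θ, ʒ, l, p, ɳ, s, ɾ, ɭ, f/.
Within that set, [−lateral] gives /v, z, d, ts, ɖ, ʈ, dʒ, θ, ʒ, p, ɳ, s, ɾ, f/.
Intersecting with [−labial] leaves /z, d, ts, ɖ, ʈ, dʒ, θ, ʒ, ɳ, s, ɾ/.

z, d, ts, ɖ, ʈ, dʒ, θ, ʒ, ɳ, s, ɾ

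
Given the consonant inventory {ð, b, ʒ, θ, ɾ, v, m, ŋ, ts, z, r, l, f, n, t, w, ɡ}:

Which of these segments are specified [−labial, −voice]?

θ, ts, t

Among the inventory, the [−labial] segments are /ð, ʒ, θ, ɾ, ŋ, ts, z, r, l, n, t, ɡ/.
Of those, [−voice] leaves /θ, ts, t/.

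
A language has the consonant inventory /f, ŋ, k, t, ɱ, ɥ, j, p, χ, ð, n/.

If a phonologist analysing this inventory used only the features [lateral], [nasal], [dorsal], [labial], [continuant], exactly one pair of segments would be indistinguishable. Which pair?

On the given features, /j/ and /χ/ have an identical profile: [-lateral], [-nasal], [+dorsal], [-labial], [+continuant]. No other two segments in the inventory coincide on all 5 features. (They do differ in [sonorant], [voice], [high] and [back], which are not among the given features.)

j, χ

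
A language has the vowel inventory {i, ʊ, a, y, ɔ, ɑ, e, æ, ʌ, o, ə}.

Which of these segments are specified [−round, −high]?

a, ɑ, e, æ, ʌ, ə

Checking each segment against [−round], [−high]: /a/ (low unrounded vowel), /ɑ/ (low back unrounded vowel), /e/ (mid front unrounded tense vowel), /æ/ (low front unrounded vowel), /ʌ/ (mid back unrounded lax vowel), /ə/ (mid central vowel (schwa)) satisfy every feature; every other segment in the inventory fails at least one.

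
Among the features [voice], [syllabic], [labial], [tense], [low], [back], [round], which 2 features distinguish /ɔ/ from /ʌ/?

/ɔ/ (mid back rounded lax vowel) and /ʌ/ (mid back unrounded lax vowel) agree on [+voice], [+syllabic], [-tense], [-low], [+back]. They differ on [labial] (/ɔ/ [+], /ʌ/ [-]), [round] (/ɔ/ [+], /ʌ/ [-]).

[labial], [round]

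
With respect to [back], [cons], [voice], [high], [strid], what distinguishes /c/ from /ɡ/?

[voice], [back]

/c/ is the voiceless palatal stop and /ɡ/ is the voiced velar stop. Both are [+consonantal], [+high], [-strident]. /c/ is [-voice] while /ɡ/ is [+voice]; /c/ is [-back] while /ɡ/ is [+back], so the distinguishing features are [voice], [back].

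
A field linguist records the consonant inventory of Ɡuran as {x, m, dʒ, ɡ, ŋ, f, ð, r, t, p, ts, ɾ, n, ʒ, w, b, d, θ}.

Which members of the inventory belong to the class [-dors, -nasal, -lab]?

Checking each segment against [-dorsal], [-nasal], [-labial]: /dʒ/ (voiced postalveolar affricate), /ð/ (voiced dental fricative), /r/ (alveolar trill), /t/ (voiceless alveolar stop), /ts/ (voiceless alveolar affricate), /ɾ/ (alveolar tap), among others, satisfy every feature; every other segment in the inventory fails at least one.

dʒ, ð, r, t, ts, ɾ, ʒ, d, θ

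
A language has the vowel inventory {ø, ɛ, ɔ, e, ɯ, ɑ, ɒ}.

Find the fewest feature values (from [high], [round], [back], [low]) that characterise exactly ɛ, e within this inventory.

[-back, -round]

The class [-back], [-round] has exactly /ɛ, e/ as its extension in this inventory. No smaller conjunction from the listed features achieves this: [-round] alone would also admit /ɯ, ɑ/; [-back] alone would also admit /ø/; and checking the remaining single features turns up none with this extension.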